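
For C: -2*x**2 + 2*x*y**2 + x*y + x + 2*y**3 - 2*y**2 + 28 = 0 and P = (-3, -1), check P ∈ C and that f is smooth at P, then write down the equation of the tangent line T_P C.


Tangent line at P: 14*x + 19*y + 61 = 0.

Step 1: f(-3, -1) = 0, so P lies on C.
Step 2: partial derivatives
  f_x(x, y) = -4*x + 2*y**2 + y + 1, f_y(x, y) = 4*x*y + x + 6*y**2 - 4*y.
  f_x(P) = 14, f_y(P) = 19 (gradient nonzero, so P is smooth).
Step 3: tangent line at P: 14·(x − -3) + 19·(y − -1) = 0.
Expanding: 14*x + 19*y + 61 = 0.


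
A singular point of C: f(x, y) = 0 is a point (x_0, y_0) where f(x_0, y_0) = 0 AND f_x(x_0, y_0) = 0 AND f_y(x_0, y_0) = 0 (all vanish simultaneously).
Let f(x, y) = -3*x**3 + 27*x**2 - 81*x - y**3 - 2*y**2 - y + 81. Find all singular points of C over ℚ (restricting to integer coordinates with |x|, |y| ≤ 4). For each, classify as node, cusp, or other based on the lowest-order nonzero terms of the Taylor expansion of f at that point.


Singular points: {(3, -1)}; classification: cusp.

Compute partial derivatives:
  f_x = -9*x**2 + 54*x - 81.
  f_y = -3*y**2 - 4*y - 1.
Scan x_0 ∈ {−4, ..., 4}. For each x_0, f_y(x_0, y) is a polynomial in y; find its integer roots y ∈ {−4, ..., 4}, then test f_x and f at those candidates.
  x = -4: f_y(-4, y) = -3*y**2 - 4*y - 1; vanishes at y ∈ {-1}. (-4, -1): f_x = -441 ≠ 0.
  x = -3: f_y(-3, y) = -3*y**2 - 4*y - 1; vanishes at y ∈ {-1}. (-3, -1): f_x = -324 ≠ 0.
  x = -2: f_y(-2, y) = -3*y**2 - 4*y - 1; vanishes at y ∈ {-1}. (-2, -1): f_x = -225 ≠ 0.
  x = -1: f_y(-1, y) = -3*y**2 - 4*y - 1; vanishes at y ∈ {-1}. (-1, -1): f_x = -144 ≠ 0.
  x = 0: f_y(0, y) = -3*y**2 - 4*y - 1; vanishes at y ∈ {-1}. (0, -1): f_x = -81 ≠ 0.
  x = 1: f_y(1, y) = -3*y**2 - 4*y - 1; vanishes at y ∈ {-1}. (1, -1): f_x = -36 ≠ 0.
  x = 2: f_y(2, y) = -3*y**2 - 4*y - 1; vanishes at y ∈ {-1}. (2, -1): f_x = -9 ≠ 0.
  x = 3: f_y(3, y) = -3*y**2 - 4*y - 1; vanishes at y ∈ {-1}. (3, -1): f_x = 0, f = 0 — SINGULAR.
  x = 4: f_y(4, y) = -3*y**2 - 4*y - 1; vanishes at y ∈ {-1}. (4, -1): f_x = -9 ≠ 0.
Only singular point on the grid: (3, -1).
Classify: substitute x = 3 + u, y = -1 + v and expand: f = -3*u**3 - v**3 + v**2.
No constant or linear terms (consistent with a singular point). Quadratic part: v**2. Cubic part: -3*u**3 - v**3.
The quadratic part v**2 is a perfect square, so there is a single (double) tangent line v = 0, i.e. y = -1. Restricting the cubic part to that line (v = 0) leaves -3*u**3 ≠ 0, so f is not divisible by v and the branch is v² ≈ 3*u**3 to lowest order — this is a cusp.
Classification: cusp.


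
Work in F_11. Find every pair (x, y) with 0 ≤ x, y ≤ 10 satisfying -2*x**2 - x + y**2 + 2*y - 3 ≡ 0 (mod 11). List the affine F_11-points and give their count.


Affine F_11-points: {(0, 1), (0, 8), (2, 4), (2, 5), (3, 4), (3, 5), (5, 1), (5, 8), (6, 3), (6, 6), (10, 3), (10, 6)}; count = 12.

For each of the 121 pairs (x, y) ∈ F_11², evaluate f(x, y) mod 11. Record the zeros.
  x = 0: [0↦8, 1↦0, 2↦5, 3↦1, 4↦10, 5↦10, 6↦1, 7↦5, 8↦0, 9↦8, 10↦7]  zeros at y ∈ {1, 8}
  x = 1: [0↦5, 1↦8, 2↦2, 3↦9, 4↦7, 5↦7, 6↦9, 7↦2, 8↦8, 9↦5, 10↦4]  zeros at y ∈ ∅
  x = 2: [0↦9, 1↦1, 2↦6, 3↦2, 4↦0, 5↦0, 6↦2, 7↦6, 8↦1, 9↦9, 10↦8]  zeros at y ∈ {4, 5}
  x = 3: [0↦9, 1↦1, 2↦6, 3↦2, 4↦0, 5↦0, 6↦2, 7↦6, 8↦1, 9↦9, 10↦8]  zeros at y ∈ {4, 5}
  x = 4: [0↦5, 1↦8, 2↦2, 3↦9, 4↦7, 5↦7, 6↦9, 7↦2, 8↦8, 9↦5, 10↦4]  zeros at y ∈ ∅
  x = 5: [0↦8, 1↦0, 2↦5, 3↦1, 4↦10, 5↦10, 6↦1, 7↦5, 8↦0, 9↦8, 10↦7]  zeros at y ∈ {1, 8}
  x = 6: [0↦7, 1↦10, 2↦4, 3↦0, 4↦9, 5↦9, 6↦0, 7↦4, 8↦10, 9↦7, 10↦6]  zeros at y ∈ {3, 6}
  x = 7: [0↦2, 1↦5, 2↦10, 3↦6, 4↦4, 5↦4, 6↦6, 7↦10, 8↦5, 9↦2, 10↦1]  zeros at y ∈ ∅
  x = 8: [0↦4, 1↦7, 2↦1, 3↦8, 4↦6, 5↦6, 6↦8, 7↦1, 8↦7, 9↦4, 10↦3]  zeros at y ∈ ∅
  x = 9: [0↦2, 1↦5, 2↦10, 3↦6, 4↦4, 5↦4, 6↦6, 7↦10, 8↦5, 9↦2, 10↦1]  zeros at y ∈ ∅
  x = 10: [0↦7, 1↦10, 2↦4, 3↦0, 4↦9, 5↦9, 6↦0, 7↦4, 8↦10, 9↦7, 10↦6]  zeros at y ∈ {3, 6}
Collecting zeros: affine points = {(0, 1), (0, 8), (2, 4), (2, 5), (3, 4), (3, 5), (5, 1), (5, 8), (6, 3), (6, 6), (10, 3), (10, 6)}.
Total count |C(F_11)_aff| = 12.


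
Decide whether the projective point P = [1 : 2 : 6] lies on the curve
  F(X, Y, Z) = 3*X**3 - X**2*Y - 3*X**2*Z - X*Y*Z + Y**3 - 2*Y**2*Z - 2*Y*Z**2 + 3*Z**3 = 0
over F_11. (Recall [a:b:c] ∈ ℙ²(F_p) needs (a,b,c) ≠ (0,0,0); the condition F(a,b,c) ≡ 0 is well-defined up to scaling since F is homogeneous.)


F(1,2,6) ≡ 6 (mod 11); P is NOT on the curve.

Evaluate F(1, 2, 6) term-by-term (mod 11).
  3*X**3 ↦ 3·1·1·1 = 3
  -X**2*Y ↦ -1·1·2·1 = -2
  -3*X**2*Z ↦ -3·1·1·6 = -18
  -X*Y*Z ↦ -1·1·2·6 = -12
  Y**3 ↦ 1·1·8·1 = 8
  -2*Y**2*Z ↦ -2·1·4·6 = -48
  -2*Y*Z**2 ↦ -2·1·2·36 = -144
  3*Z**3 ↦ 3·1·1·216 = 648
Sum: F(1, 2, 6) = (3) + (-2) + (-18) + (-12) + (8) + (-48) + (-144) + (648) = 435.
Reducing mod 11: 435 ≡ 6 (mod 11).
Since F(a, b, c) ≡ 6 ≠ 0 (mod 11), P does NOT lie on the curve.


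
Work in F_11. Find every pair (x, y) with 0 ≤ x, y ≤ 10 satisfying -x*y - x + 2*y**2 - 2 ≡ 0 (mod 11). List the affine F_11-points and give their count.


Affine F_11-points: {(0, 1), (0, 10), (1, 7), (1, 10), (2, 2), (2, 10), (3, 8), (3, 10), (4, 3), (4, 10), (5, 9), (5, 10), (6, 4), (6, 10), (7, 10), (8, 5), (8, 10), (9, 0), (9, 10), (10, 6), (10, 10)}; count = 21.

For each of the 121 pairs (x, y) ∈ F_11², evaluate f(x, y) mod 11. Record the zeros.
  x = 0: [0↦9, 1↦0, 2↦6, 3↦5, 4↦8, 5↦4, 6↦4, 7↦8, 8↦5, 9↦6, 10↦0]  zeros at y ∈ {1, 10}
  x = 1: [0↦8, 1↦9, 2↦3, 3↦1, 4↦3, 5↦9, 6↦8, 7↦0, 8↦7, 9↦7, 10↦0]  zeros at y ∈ {7, 10}
  x = 2: [0↦7, 1↦7, 2↦0, 3↦8, 4↦9, 5↦3, 6↦1, 7↦3, 8↦9, 9↦8, 10↦0]  zeros at y ∈ {2, 10}
  x = 3: [0↦6, 1↦5, 2↦8, 3↦4, 4↦4, 5↦8, 6↦5, 7↦6, 8↦0, 9↦9, 10↦0]  zeros at y ∈ {8, 10}
  x = 4: [0↦5, 1↦3, 2↦5, 3↦0, 4↦10, 5↦2, 6↦9, 7↦9, 8↦2, 9↦10, 10↦0]  zeros at y ∈ {3, 10}
  x = 5: [0↦4, 1↦1, 2↦2, 3↦7, 4↦5, 5↦7, 6↦2, 7↦1, 8↦4, 9↦0, 10↦0]  zeros at y ∈ {9, 10}
  x = 6: [0↦3, 1↦10, 2↦10, 3↦3, 4↦0, 5↦1, 6↦6, 7↦4, 8↦6, 9↦1, 10↦0]  zeros at y ∈ {4, 10}
  x = 7: [0↦2, 1↦8, 2↦7, 3↦10, 4↦6, 5↦6, 6↦10, 7↦7, 8↦8, 9↦2, 10↦0]  zeros at y ∈ {10}
  x = 8: [0↦1, 1↦6, 2↦4, 3↦6, 4↦1, 5↦0, 6↦3, 7↦10, 8↦10, 9↦3, 10↦0]  zeros at y ∈ {5, 10}
  x = 9: [0↦0, 1↦4, 2↦1, 3↦2, 4↦7, 5↦5, 6↦7, 7↦2, 8↦1, 9↦4, 10↦0]  zeros at y ∈ {0, 10}
  x = 10: [0↦10, 1↦2, 2↦9, 3↦9, 4↦2, 5↦10, 6↦0, 7↦5, 8↦3, 9↦5, 10↦0]  zeros at y ∈ {6, 10}
Collecting zeros: affine points = {(0, 1), (0, 10), (1, 7), (1, 10), (2, 2), (2, 10), (3, 8), (3, 10), (4, 3), (4, 10), (5, 9), (5, 10), (6, 4), (6, 10), (7, 10), (8, 5), (8, 10), (9, 0), (9, 10), (10, 6), (10, 10)}.
Total count |C(F_11)_aff| = 21.


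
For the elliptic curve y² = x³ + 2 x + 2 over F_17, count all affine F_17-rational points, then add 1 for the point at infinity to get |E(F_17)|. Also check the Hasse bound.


Affine points = {(0, 6), (0, 11), (3, 1), (3, 16), (5, 1), (5, 16), (6, 3), (6, 14), (7, 6), (7, 11), (9, 1), (9, 16), (10, 6), (10, 11), (13, 7), (13, 10), (16, 4), (16, 13)}; affine count = 18; |E(F_17)| = 19.

Discriminant check: Δ ∝ 4a³ + 27b² = 4·2³ + 27·2² = 4·8 + 27·4 ≡ 4 (mod 17). Nonzero ⇒ E is nonsingular.
For each x ∈ F_17, compute rhs = x³ + 2·x + 2 mod 17, then count y ∈ F_17 with y² ≡ rhs.
  x = 0: rhs = 2, matching y values: 6, 11 (2 points).
  x = 1: rhs = 5, matching y values: none (0 points).
  x = 2: rhs = 14, matching y values: none (0 points).
  x = 3: rhs = 1, matching y values: 1, 16 (2 points).
  x = 4: rhs = 6, matching y values: none (0 points).
  x = 5: rhs = 1, matching y values: 1, 16 (2 points).
  x = 6: rhs = 9, matching y values: 3, 14 (2 points).
  x = 7: rhs = 2, matching y values: 6, 11 (2 points).
  x = 8: rhs = 3, matching y values: none (0 points).
  x = 9: rhs = 1, matching y values: 1, 16 (2 points).
  x = 10: rhs = 2, matching y values: 6, 11 (2 points).
  x = 11: rhs = 12, matching y values: none (0 points).
  x = 12: rhs = 3, matching y values: none (0 points).
  x = 13: rhs = 15, matching y values: 7, 10 (2 points).
  x = 14: rhs = 3, matching y values: none (0 points).
  x = 15: rhs = 7, matching y values: none (0 points).
  x = 16: rhs = 16, matching y values: 4, 13 (2 points).
Total affine count: 18.
Full point count |E(F_17)| = 18 + 1 = 19.
Hasse bound: |19 − (17+1)| = |1| = 1 ≤ 2√17 ≈ 8.2462 ✓.


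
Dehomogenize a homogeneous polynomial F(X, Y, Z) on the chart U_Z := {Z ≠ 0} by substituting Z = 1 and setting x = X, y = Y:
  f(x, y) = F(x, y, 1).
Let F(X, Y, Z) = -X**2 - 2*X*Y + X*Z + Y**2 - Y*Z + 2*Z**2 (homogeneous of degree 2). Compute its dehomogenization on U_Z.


f(x, y) = -x**2 - 2*x*y + x + y**2 - y + 2

On U_Z we set Z = 1. Each monomial c·X^i·Y^j·Z^k in F becomes c·x^i·y^j·1^k = c·x^i·y^j.
Substituting Z = 1: F(X, Y, 1) = -x**2 - 2*x*y + x + y**2 - y + 2.
Note: deg(f) ≤ deg(F) = 2; strict inequality happens when F is divisible by Z (lost terms).


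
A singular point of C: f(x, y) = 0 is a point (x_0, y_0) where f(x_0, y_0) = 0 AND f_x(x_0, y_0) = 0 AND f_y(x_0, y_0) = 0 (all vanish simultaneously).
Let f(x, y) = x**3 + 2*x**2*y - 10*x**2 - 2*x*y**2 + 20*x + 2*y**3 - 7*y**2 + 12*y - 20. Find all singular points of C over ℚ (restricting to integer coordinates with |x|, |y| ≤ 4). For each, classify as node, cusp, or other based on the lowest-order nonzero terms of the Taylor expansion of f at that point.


Singular points: {(2, 2)}; classification: cusp.

Compute partial derivatives:
  f_x = 3*x**2 + 4*x*y - 20*x - 2*y**2 + 20.
  f_y = 2*x**2 - 4*x*y + 6*y**2 - 14*y + 12.
Scan x_0 ∈ {−4, ..., 4}. For each x_0, f_y(x_0, y) is a polynomial in y; find its integer roots y ∈ {−4, ..., 4}, then test f_x and f at those candidates.
  x = -4: f_y(-4, y) = 6*y**2 + 2*y + 44; no integer root y with |y| ≤ 4.
  x = -3: f_y(-3, y) = 6*y**2 - 2*y + 30; no integer root y with |y| ≤ 4.
  x = -2: f_y(-2, y) = 6*y**2 - 6*y + 20; no integer root y with |y| ≤ 4.
  x = -1: f_y(-1, y) = 6*y**2 - 10*y + 14; no integer root y with |y| ≤ 4.
  x = 0: f_y(0, y) = 6*y**2 - 14*y + 12; no integer root y with |y| ≤ 4.
  x = 1: f_y(1, y) = 6*y**2 - 18*y + 14; no integer root y with |y| ≤ 4.
  x = 2: f_y(2, y) = 6*y**2 - 22*y + 20; vanishes at y ∈ {2}. (2, 2): f_x = 0, f = 0 — SINGULAR.
  x = 3: f_y(3, y) = 6*y**2 - 26*y + 30; no integer root y with |y| ≤ 4.
  x = 4: f_y(4, y) = 6*y**2 - 30*y + 44; no integer root y with |y| ≤ 4.
Only singular point on the grid: (2, 2).
Classify: substitute x = 2 + u, y = 2 + v and expand: f = u**3 + 2*u**2*v - 2*u*v**2 + 2*v**3 + v**2.
No constant or linear terms (consistent with a singular point). Quadratic part: v**2. Cubic part: u**3 + 2*u**2*v - 2*u*v**2 + 2*v**3.
The quadratic part v**2 is a perfect square, so there is a single (double) tangent line v = 0, i.e. y = 2. Restricting the cubic part to that line (v = 0) leaves u**3 ≠ 0, so f is not divisible by v and the branch is v² ≈ -u**3 to lowest order — this is a cusp.
Classification: cusp.


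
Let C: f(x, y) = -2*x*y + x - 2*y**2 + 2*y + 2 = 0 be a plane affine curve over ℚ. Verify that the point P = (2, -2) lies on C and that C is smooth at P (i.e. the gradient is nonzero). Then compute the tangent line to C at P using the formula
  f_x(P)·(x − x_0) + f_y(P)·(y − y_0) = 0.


Tangent line at P: 5*x + 6*y + 2 = 0.

Step 1: f(2, -2) = 0, so P lies on C.
Step 2: partial derivatives
  f_x(x, y) = 1 - 2*y, f_y(x, y) = -2*x - 4*y + 2.
  f_x(P) = 5, f_y(P) = 6 (gradient nonzero, so P is smooth).
Step 3: tangent line at P: 5·(x − 2) + 6·(y − -2) = 0.
Expanding: 5*x + 6*y + 2 = 0.


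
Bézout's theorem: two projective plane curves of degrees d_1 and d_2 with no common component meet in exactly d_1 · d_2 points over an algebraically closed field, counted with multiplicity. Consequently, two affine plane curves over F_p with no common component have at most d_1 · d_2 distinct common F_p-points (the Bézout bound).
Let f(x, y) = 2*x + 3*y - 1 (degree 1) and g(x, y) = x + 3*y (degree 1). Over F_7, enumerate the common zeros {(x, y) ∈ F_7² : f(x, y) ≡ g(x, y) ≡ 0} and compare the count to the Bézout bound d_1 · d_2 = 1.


Common zeros: {(1, 2)}; count = 1; Bézout bound = 1.

deg(f) = 1, deg(g) = 1, so Bézout bound = 1.
Scan x ∈ F_7. For each x, list the y ∈ F_7 with f(x, y) ≡ 0 and those with g(x, y) ≡ 0 (mod 7); the common zeros in that column are the intersection.
  x = 0: f ≡ 0 at y ∈ {5}; g ≡ 0 at y ∈ {0}; common: ∅.
  x = 1: f ≡ 0 at y ∈ {2}; g ≡ 0 at y ∈ {2}; common: {2}.
  x = 2: f ≡ 0 at y ∈ {6}; g ≡ 0 at y ∈ {4}; common: ∅.
  x = 3: f ≡ 0 at y ∈ {3}; g ≡ 0 at y ∈ {6}; common: ∅.
  x = 4: f ≡ 0 at y ∈ {0}; g ≡ 0 at y ∈ {1}; common: ∅.
  x = 5: f ≡ 0 at y ∈ {4}; g ≡ 0 at y ∈ {3}; common: ∅.
  x = 6: f ≡ 0 at y ∈ {1}; g ≡ 0 at y ∈ {5}; common: ∅.
Collecting: common zeros = {(1, 2)}, so the count is 1.
Comparison with the Bézout bound: 1 ≤ 1 = deg(f)·deg(g), as expected for curves with no common component (the bound is attained).


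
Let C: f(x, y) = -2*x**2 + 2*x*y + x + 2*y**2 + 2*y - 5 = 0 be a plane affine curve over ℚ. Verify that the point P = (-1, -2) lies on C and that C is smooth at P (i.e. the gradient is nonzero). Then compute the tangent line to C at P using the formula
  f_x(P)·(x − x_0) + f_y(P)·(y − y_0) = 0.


Tangent line at P: x - 8*y - 15 = 0.

Step 1: f(-1, -2) = 0, so P lies on C.
Step 2: partial derivatives
  f_x(x, y) = -4*x + 2*y + 1, f_y(x, y) = 2*x + 4*y + 2.
  f_x(P) = 1, f_y(P) = -8 (gradient nonzero, so P is smooth).
Step 3: tangent line at P: 1·(x − -1) + -8·(y − -2) = 0.
Expanding: x - 8*y - 15 = 0.


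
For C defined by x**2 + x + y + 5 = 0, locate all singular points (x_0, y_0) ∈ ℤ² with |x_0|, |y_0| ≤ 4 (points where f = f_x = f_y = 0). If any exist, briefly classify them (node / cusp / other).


No singular points in the scanned grid; C is smooth there.

Compute partial derivatives:
  f_x = 2*x + 1.
  f_y = 1.
f_y = 1 is a nonzero constant, so f_y never vanishes: no point (x, y) can satisfy f = f_x = f_y = 0. In particular no (x, y) ∈ {−4, ..., 4}² is singular; the curve is smooth.


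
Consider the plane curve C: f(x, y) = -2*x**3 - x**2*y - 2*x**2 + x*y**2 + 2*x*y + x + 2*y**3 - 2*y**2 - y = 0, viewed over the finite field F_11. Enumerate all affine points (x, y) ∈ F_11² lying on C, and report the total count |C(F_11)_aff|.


Affine F_11-points: {(0, 0), (0, 3), (0, 9), (1, 8), (2, 0), (3, 7), (3, 10), (4, 5), (4, 8), (6, 1), (6, 7), (8, 0), (10, 5)}; count = 13.

For each of the 121 pairs (x, y) ∈ F_11², evaluate f(x, y) mod 11. Record the zeros.
  x = 0: [0↦0, 1↦10, 2↦6, 3↦0, 4↦4, 5↦8, 6↦2, 7↦9, 8↦8, 9↦0, 10↦8]  zeros at y ∈ {0, 3, 9}
  x = 1: [0↦8, 1↦9, 2↦9, 3↦9, 4↦10, 5↦2, 6↦8, 7↦7, 8↦0, 9↦10, 10↦5]  zeros at y ∈ {8}
  x = 2: [0↦0, 1↦1, 2↦3, 3↦7, 4↦3, 5↦3, 6↦8, 7↦8, 8↦4, 9↦8, 10↦10]  zeros at y ∈ {0}
  x = 3: [0↦8, 1↦7, 2↦9, 3↦4, 4↦4, 5↦10, 6↦1, 7↦0, 8↦8, 9↦4, 10↦0]  zeros at y ∈ {7, 10}
  x = 4: [0↦9, 1↦4, 2↦4, 3↦10, 4↦1, 5↦0, 6↦8, 7↦4, 8↦0, 9↦8, 10↦7]  zeros at y ∈ {5, 8}
  x = 5: [0↦2, 1↦2, 2↦9, 3↦2, 4↦4, 5↦5, 6↦6, 7↦8, 8↦1, 9↦8, 10↦8]  zeros at y ∈ ∅
  x = 6: [0↦8, 1↦0, 2↦1, 3↦1, 4↦1, 5↦2, 6↦5, 7↦0, 8↦10, 9↦3, 10↦2]  zeros at y ∈ {1, 7}
  x = 7: [0↦4, 1↦8, 2↦1, 3↦6, 4↦2, 5↦1, 6↦4, 7↦1, 8↦4, 9↦3, 10↦10]  zeros at y ∈ ∅
  x = 8: [0↦0, 1↦3, 2↦8, 3↦5, 4↦6, 5↦1, 6↦2, 7↦10, 8↦4, 9↦7, 10↦9]  zeros at y ∈ {0}
  x = 9: [0↦6, 1↦6, 2↦10, 3↦8, 4↦1, 5↦1, 6↦9, 7↦4, 8↦9, 9↦3, 10↦9]  zeros at y ∈ ∅
  x = 10: [0↦10, 1↦5, 2↦6, 3↦3, 4↦8, 5↦0, 6↦2, 7↦4, 8↦7, 9↦1, 10↦9]  zeros at y ∈ {5}
Collecting zeros: affine points = {(0, 0), (0, 3), (0, 9), (1, 8), (2, 0), (3, 7), (3, 10), (4, 5), (4, 8), (6, 1), (6, 7), (8, 0), (10, 5)}.
Total count |C(F_11)_aff| = 13.


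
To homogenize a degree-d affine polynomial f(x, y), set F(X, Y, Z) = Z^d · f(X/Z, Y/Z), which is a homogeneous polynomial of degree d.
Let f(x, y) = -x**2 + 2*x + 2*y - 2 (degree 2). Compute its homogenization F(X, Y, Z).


F(X, Y, Z) = -X**2 + 2*X*Z + 2*Y*Z - 2*Z**2

deg(f) = 2.
Substitute x = X/Z, y = Y/Z into f, then multiply by Z^2.
  monomial -1·x^2·y^0 ↦ -1·X^2·Y^0·Z^0.
  monomial 2·x^1·y^0 ↦ 2·X^1·Y^0·Z^1.
  monomial 2·x^0·y^1 ↦ 2·X^0·Y^1·Z^1.
  monomial -2·x^0·y^0 ↦ -2·X^0·Y^0·Z^2.
Collecting: F(X, Y, Z) = -X**2 + 2*X*Z + 2*Y*Z - 2*Z**2.


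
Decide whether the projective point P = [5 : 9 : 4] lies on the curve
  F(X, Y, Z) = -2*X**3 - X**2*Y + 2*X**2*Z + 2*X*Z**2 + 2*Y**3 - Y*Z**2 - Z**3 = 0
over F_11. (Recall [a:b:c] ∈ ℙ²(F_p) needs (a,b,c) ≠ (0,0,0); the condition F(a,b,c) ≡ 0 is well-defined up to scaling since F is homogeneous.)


F(5,9,4) ≡ 2 (mod 11); P is NOT on the curve.

Evaluate F(5, 9, 4) term-by-term (mod 11).
  -2*X**3 ↦ -2·125·1·1 = -250
  -X**2*Y ↦ -1·25·9·1 = -225
  2*X**2*Z ↦ 2·25·1·4 = 200
  2*X*Z**2 ↦ 2·5·1·16 = 160
  2*Y**3 ↦ 2·1·729·1 = 1458
  -Y*Z**2 ↦ -1·1·9·16 = -144
  -Z**3 ↦ -1·1·1·64 = -64
Sum: F(5, 9, 4) = (-250) + (-225) + (200) + (160) + (1458) + (-144) + (-64) = 1135.
Reducing mod 11: 1135 ≡ 2 (mod 11).
Since F(a, b, c) ≡ 2 ≠ 0 (mod 11), P does NOT lie on the curve.


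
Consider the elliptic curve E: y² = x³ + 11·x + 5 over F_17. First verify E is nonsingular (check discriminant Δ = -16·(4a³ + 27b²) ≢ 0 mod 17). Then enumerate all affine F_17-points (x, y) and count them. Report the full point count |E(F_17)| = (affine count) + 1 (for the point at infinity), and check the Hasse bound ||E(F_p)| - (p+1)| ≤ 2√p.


Affine points = {(1, 0), (2, 1), (2, 16), (5, 7), (5, 10), (6, 7), (6, 10), (7, 0), (9, 0), (13, 4), (13, 13), (14, 8), (14, 9), (15, 3), (15, 14)}; affine count = 15; |E(F_17)| = 16.

Discriminant check: Δ ∝ 4a³ + 27b² = 4·11³ + 27·5² = 4·1331 + 27·25 ≡ 15 (mod 17). Nonzero ⇒ E is nonsingular.
For each x ∈ F_17, compute rhs = x³ + 11·x + 5 mod 17, then count y ∈ F_17 with y² ≡ rhs.
  x = 0: rhs = 5, matching y values: none (0 points).
  x = 1: rhs = 0, matching y values: 0 (1 points).
  x = 2: rhs = 1, matching y values: 1, 16 (2 points).
  x = 3: rhs = 14, matching y values: none (0 points).
  x = 4: rhs = 11, matching y values: none (0 points).
  x = 5: rhs = 15, matching y values: 7, 10 (2 points).
  x = 6: rhs = 15, matching y values: 7, 10 (2 points).
  x = 7: rhs = 0, matching y values: 0 (1 points).
  x = 8: rhs = 10, matching y values: none (0 points).
  x = 9: rhs = 0, matching y values: 0 (1 points).
  x = 10: rhs = 10, matching y values: none (0 points).
  x = 11: rhs = 12, matching y values: none (0 points).
  x = 12: rhs = 12, matching y values: none (0 points).
  x = 13: rhs = 16, matching y values: 4, 13 (2 points).
  x = 14: rhs = 13, matching y values: 8, 9 (2 points).
  x = 15: rhs = 9, matching y values: 3, 14 (2 points).
  x = 16: rhs = 10, matching y values: none (0 points).
Total affine count: 15.
Full point count |E(F_17)| = 15 + 1 = 16.
Hasse bound: |16 − (17+1)| = |-2| = 2 ≤ 2√17 ≈ 8.2462 ✓.


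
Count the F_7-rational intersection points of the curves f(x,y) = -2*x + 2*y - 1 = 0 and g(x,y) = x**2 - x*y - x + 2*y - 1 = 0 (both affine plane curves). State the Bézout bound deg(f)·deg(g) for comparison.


Common zeros: {(0, 4)}; count = 1; Bézout bound = 2.

deg(f) = 1, deg(g) = 2, so Bézout bound = 2.
Scan x ∈ F_7. For each x, list the y ∈ F_7 with f(x, y) ≡ 0 and those with g(x, y) ≡ 0 (mod 7); the common zeros in that column are the intersection.
  x = 0: f ≡ 0 at y ∈ {4}; g ≡ 0 at y ∈ {4}; common: {4}.
  x = 1: f ≡ 0 at y ∈ {5}; g ≡ 0 at y ∈ {1}; common: ∅.
  x = 2: f ≡ 0 at y ∈ {6}; g ≡ 0 at y ∈ ∅; common: ∅.
  x = 3: f ≡ 0 at y ∈ {0}; g ≡ 0 at y ∈ {5}; common: ∅.
  x = 4: f ≡ 0 at y ∈ {1}; g ≡ 0 at y ∈ {2}; common: ∅.
  x = 5: f ≡ 0 at y ∈ {2}; g ≡ 0 at y ∈ {4}; common: ∅.
  x = 6: f ≡ 0 at y ∈ {3}; g ≡ 0 at y ∈ {2}; common: ∅.
Collecting: common zeros = {(0, 4)}, so the count is 1.
Comparison with the Bézout bound: 1 ≤ 2 = deg(f)·deg(g), as expected for curves with no common component (the affine F_7-count falls short of the bound because intersections may lie at infinity, over extension fields, or carry multiplicity).


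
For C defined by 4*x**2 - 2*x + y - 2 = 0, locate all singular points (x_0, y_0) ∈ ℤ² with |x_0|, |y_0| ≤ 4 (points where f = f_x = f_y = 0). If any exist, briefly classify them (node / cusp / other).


No singular points in the scanned grid; C is smooth there.

Compute partial derivatives:
  f_x = 8*x - 2.
  f_y = 1.
f_y = 1 is a nonzero constant, so f_y never vanishes: no point (x, y) can satisfy f = f_x = f_y = 0. In particular no (x, y) ∈ {−4, ..., 4}² is singular; the curve is smooth.


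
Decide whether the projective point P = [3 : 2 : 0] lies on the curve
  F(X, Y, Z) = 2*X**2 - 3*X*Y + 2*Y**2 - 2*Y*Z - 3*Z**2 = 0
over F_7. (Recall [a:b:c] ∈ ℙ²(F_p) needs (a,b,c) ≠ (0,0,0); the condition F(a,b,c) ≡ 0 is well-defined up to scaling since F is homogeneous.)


F(3,2,0) ≡ 1 (mod 7); P is NOT on the curve.

Evaluate F(3, 2, 0) term-by-term (mod 7).
  2*X**2 ↦ 2·9·1·1 = 18
  -3*X*Y ↦ -3·3·2·1 = -18
  2*Y**2 ↦ 2·1·4·1 = 8
  -2*Y*Z ↦ -2·1·2·0 = 0
  -3*Z**2 ↦ -3·1·1·0 = 0
Sum: F(3, 2, 0) = (18) + (-18) + (8) + (0) + (0) = 8.
Reducing mod 7: 8 ≡ 1 (mod 7).
Since F(a, b, c) ≡ 1 ≠ 0 (mod 7), P does NOT lie on the curve.


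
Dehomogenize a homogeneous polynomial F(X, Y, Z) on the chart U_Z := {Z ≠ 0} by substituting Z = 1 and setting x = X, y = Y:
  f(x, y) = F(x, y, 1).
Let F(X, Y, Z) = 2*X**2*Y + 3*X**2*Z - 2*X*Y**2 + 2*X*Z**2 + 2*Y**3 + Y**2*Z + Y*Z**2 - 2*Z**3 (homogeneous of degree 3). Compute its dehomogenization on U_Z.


f(x, y) = 2*x**2*y + 3*x**2 - 2*x*y**2 + 2*x + 2*y**3 + y**2 + y - 2

On U_Z we set Z = 1. Each monomial c·X^i·Y^j·Z^k in F becomes c·x^i·y^j·1^k = c·x^i·y^j.
Substituting Z = 1: F(X, Y, 1) = 2*x**2*y + 3*x**2 - 2*x*y**2 + 2*x + 2*y**3 + y**2 + y - 2.
Note: deg(f) ≤ deg(F) = 3; strict inequality happens when F is divisible by Z (lost terms).


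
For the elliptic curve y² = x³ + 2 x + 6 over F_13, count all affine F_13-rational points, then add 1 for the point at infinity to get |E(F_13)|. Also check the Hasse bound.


Affine points = {(1, 3), (1, 10), (3, 0), (4, 0), (6, 0), (7, 5), (7, 8), (8, 1), (8, 12), (9, 5), (9, 8), (10, 5), (10, 8), (12, 4), (12, 9)}; affine count = 15; |E(F_13)| = 16.

Discriminant check: Δ ∝ 4a³ + 27b² = 4·2³ + 27·6² = 4·8 + 27·36 ≡ 3 (mod 13). Nonzero ⇒ E is nonsingular.
For each x ∈ F_13, compute rhs = x³ + 2·x + 6 mod 13, then count y ∈ F_13 with y² ≡ rhs.
  x = 0: rhs = 6, matching y values: none (0 points).
  x = 1: rhs = 9, matching y values: 3, 10 (2 points).
  x = 2: rhs = 5, matching y values: none (0 points).
  x = 3: rhs = 0, matching y values: 0 (1 points).
  x = 4: rhs = 0, matching y values: 0 (1 points).
  x = 5: rhs = 11, matching y values: none (0 points).
  x = 6: rhs = 0, matching y values: 0 (1 points).
  x = 7: rhs = 12, matching y values: 5, 8 (2 points).
  x = 8: rhs = 1, matching y values: 1, 12 (2 points).
  x = 9: rhs = 12, matching y values: 5, 8 (2 points).
  x = 10: rhs = 12, matching y values: 5, 8 (2 points).
  x = 11: rhs = 7, matching y values: none (0 points).
  x = 12: rhs = 3, matching y values: 4, 9 (2 points).
Total affine count: 15.
Full point count |E(F_13)| = 15 + 1 = 16.
Hasse bound: |16 − (13+1)| = |2| = 2 ≤ 2√13 ≈ 7.2111 ✓.


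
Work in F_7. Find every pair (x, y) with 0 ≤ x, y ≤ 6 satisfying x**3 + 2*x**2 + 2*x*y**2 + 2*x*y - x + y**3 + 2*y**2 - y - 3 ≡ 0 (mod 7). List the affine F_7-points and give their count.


Affine F_7-points: {(2, 1), (2, 2), (2, 5), (4, 6), (5, 1), (5, 3), (5, 5)}; count = 7.

For each of the 49 pairs (x, y) ∈ F_7², evaluate f(x, y) mod 7. Record the zeros.
  x = 0: [0↦4, 1↦6, 2↦4, 3↦4, 4↦5, 5↦6, 6↦6]  zeros at y ∈ ∅
  x = 1: [0↦6, 1↦5, 2↦4, 3↦2, 4↦5, 5↦5, 6↦1]  zeros at y ∈ ∅
  x = 2: [0↦4, 1↦0, 2↦0, 3↦3, 4↦1, 5↦0, 6↦6]  zeros at y ∈ {1, 2, 5}
  x = 3: [0↦4, 1↦4, 2↦5, 3↦6, 4↦6, 5↦4, 6↦6]  zeros at y ∈ ∅
  x = 4: [0↦5, 1↦2, 2↦4, 3↦3, 4↦5, 5↦2, 6↦0]  zeros at y ∈ {6}
  x = 5: [0↦6, 1↦0, 2↦3, 3↦0, 4↦4, 5↦0, 6↦1]  zeros at y ∈ {1, 3, 5}
  x = 6: [0↦6, 1↦4, 2↦1, 3↦3, 4↦2, 5↦4, 6↦1]  zeros at y ∈ ∅
Collecting zeros: affine points = {(2, 1), (2, 2), (2, 5), (4, 6), (5, 1), (5, 3), (5, 5)}.
Total count |C(F_7)_aff| = 7.


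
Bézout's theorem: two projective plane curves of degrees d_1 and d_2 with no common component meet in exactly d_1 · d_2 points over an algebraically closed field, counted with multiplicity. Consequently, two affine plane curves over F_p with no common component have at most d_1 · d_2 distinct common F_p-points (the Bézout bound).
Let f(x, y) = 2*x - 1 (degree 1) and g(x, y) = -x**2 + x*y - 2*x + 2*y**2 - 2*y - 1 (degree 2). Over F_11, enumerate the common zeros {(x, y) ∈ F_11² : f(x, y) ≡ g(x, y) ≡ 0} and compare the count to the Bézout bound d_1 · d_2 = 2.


Common zeros: {(6, 2), (6, 7)}; count = 2; Bézout bound = 2.

deg(f) = 1, deg(g) = 2, so Bézout bound = 2.
Scan x ∈ F_11. For each x, list the y ∈ F_11 with f(x, y) ≡ 0 and those with g(x, y) ≡ 0 (mod 11); the common zeros in that column are the intersection.
  x = 0: f ≡ 0 at y ∈ ∅; g ≡ 0 at y ∈ {3, 9}; common: ∅.
  x = 1: f ≡ 0 at y ∈ ∅; g ≡ 0 at y ∈ {3}; common: ∅.
  x = 2: f ≡ 0 at y ∈ ∅; g ≡ 0 at y ∈ ∅; common: ∅.
  x = 3: f ≡ 0 at y ∈ ∅; g ≡ 0 at y ∈ ∅; common: ∅.
  x = 4: f ≡ 0 at y ∈ ∅; g ≡ 0 at y ∈ ∅; common: ∅.
  x = 5: f ≡ 0 at y ∈ ∅; g ≡ 0 at y ∈ {2}; common: ∅.
  x = 6: f ≡ 0 at y ∈ {0, 1, 2, 3, 4, 5, 6, 7, 8, 9, 10}; g ≡ 0 at y ∈ {2, 7}; common: {2, 7}.
  x = 7: f ≡ 0 at y ∈ ∅; g ≡ 0 at y ∈ {5, 9}; common: ∅.
  x = 8: f ≡ 0 at y ∈ ∅; g ≡ 0 at y ∈ ∅; common: ∅.
  x = 9: f ≡ 0 at y ∈ ∅; g ≡ 0 at y ∈ ∅; common: ∅.
  x = 10: f ≡ 0 at y ∈ ∅; g ≡ 0 at y ∈ {0, 7}; common: ∅.
Collecting: common zeros = {(6, 2), (6, 7)}, so the count is 2.
Comparison with the Bézout bound: 2 ≤ 2 = deg(f)·deg(g), as expected for curves with no common component (the bound is attained).


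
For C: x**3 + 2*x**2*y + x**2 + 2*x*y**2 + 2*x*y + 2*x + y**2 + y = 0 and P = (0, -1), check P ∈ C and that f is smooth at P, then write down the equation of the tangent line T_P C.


Tangent line at P: 2*x - y - 1 = 0.

Step 1: f(0, -1) = 0, so P lies on C.
Step 2: partial derivatives
  f_x(x, y) = 3*x**2 + 4*x*y + 2*x + 2*y**2 + 2*y + 2, f_y(x, y) = 2*x**2 + 4*x*y + 2*x + 2*y + 1.
  f_x(P) = 2, f_y(P) = -1 (gradient nonzero, so P is smooth).
Step 3: tangent line at P: 2·(x − 0) + -1·(y − -1) = 0.
Expanding: 2*x - y - 1 = 0.


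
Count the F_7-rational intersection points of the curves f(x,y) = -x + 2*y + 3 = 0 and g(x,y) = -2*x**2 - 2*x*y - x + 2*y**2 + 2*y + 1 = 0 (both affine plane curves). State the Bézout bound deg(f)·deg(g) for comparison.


Common zeros: {(1, 6), (6, 5)}; count = 2; Bézout bound = 2.

deg(f) = 1, deg(g) = 2, so Bézout bound = 2.
Scan x ∈ F_7. For each x, list the y ∈ F_7 with f(x, y) ≡ 0 and those with g(x, y) ≡ 0 (mod 7); the common zeros in that column are the intersection.
  x = 0: f ≡ 0 at y ∈ {2}; g ≡ 0 at y ∈ ∅; common: ∅.
  x = 1: f ≡ 0 at y ∈ {6}; g ≡ 0 at y ∈ {1, 6}; common: {6}.
  x = 2: f ≡ 0 at y ∈ {3}; g ≡ 0 at y ∈ ∅; common: ∅.
  x = 3: f ≡ 0 at y ∈ {0}; g ≡ 0 at y ∈ {3, 6}; common: ∅.
  x = 4: f ≡ 0 at y ∈ {4}; g ≡ 0 at y ∈ {0, 3}; common: ∅.
  x = 5: f ≡ 0 at y ∈ {1}; g ≡ 0 at y ∈ ∅; common: ∅.
  x = 6: f ≡ 0 at y ∈ {5}; g ≡ 0 at y ∈ {0, 5}; common: {5}.
Collecting: common zeros = {(1, 6), (6, 5)}, so the count is 2.
Comparison with the Bézout bound: 2 ≤ 2 = deg(f)·deg(g), as expected for curves with no common component (the bound is attained).


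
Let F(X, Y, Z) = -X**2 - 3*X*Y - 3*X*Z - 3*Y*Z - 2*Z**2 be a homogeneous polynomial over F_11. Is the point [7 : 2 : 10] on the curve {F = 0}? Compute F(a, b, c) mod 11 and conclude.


F(7,2,10) ≡ 0 (mod 11); P is on the curve.

Evaluate F(7, 2, 10) term-by-term (mod 11).
  -X**2 ↦ -1·49·1·1 = -49
  -3*X*Y ↦ -3·7·2·1 = -42
  -3*X*Z ↦ -3·7·1·10 = -210
  -3*Y*Z ↦ -3·1·2·10 = -60
  -2*Z**2 ↦ -2·1·1·100 = -200
Sum: F(7, 2, 10) = (-49) + (-42) + (-210) + (-60) + (-200) = -561.
Reducing mod 11: -561 ≡ 0 (mod 11).
Since F(a, b, c) ≡ 0 (mod 11), P lies on the curve.


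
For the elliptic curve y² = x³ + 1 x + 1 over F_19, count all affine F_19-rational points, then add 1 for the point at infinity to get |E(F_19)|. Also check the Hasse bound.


Affine points = {(0, 1), (0, 18), (2, 7), (2, 12), (5, 6), (5, 13), (7, 3), (7, 16), (9, 6), (9, 13), (10, 2), (10, 17), (13, 8), (13, 11), (14, 2), (14, 17), (15, 3), (15, 16), (16, 3), (16, 16)}; affine count = 20; |E(F_19)| = 21.

Discriminant check: Δ ∝ 4a³ + 27b² = 4·1³ + 27·1² = 4·1 + 27·1 ≡ 12 (mod 19). Nonzero ⇒ E is nonsingular.
For each x ∈ F_19, compute rhs = x³ + 1·x + 1 mod 19, then count y ∈ F_19 with y² ≡ rhs.
  x = 0: rhs = 1, matching y values: 1, 18 (2 points).
  x = 1: rhs = 3, matching y values: none (0 points).
  x = 2: rhs = 11, matching y values: 7, 12 (2 points).
  x = 3: rhs = 12, matching y values: none (0 points).
  x = 4: rhs = 12, matching y values: none (0 points).
  x = 5: rhs = 17, matching y values: 6, 13 (2 points).
  x = 6: rhs = 14, matching y values: none (0 points).
  x = 7: rhs = 9, matching y values: 3, 16 (2 points).
  x = 8: rhs = 8, matching y values: none (0 points).
  x = 9: rhs = 17, matching y values: 6, 13 (2 points).
  x = 10: rhs = 4, matching y values: 2, 17 (2 points).
  x = 11: rhs = 13, matching y values: none (0 points).
  x = 12: rhs = 12, matching y values: none (0 points).
  x = 13: rhs = 7, matching y values: 8, 11 (2 points).
  x = 14: rhs = 4, matching y values: 2, 17 (2 points).
  x = 15: rhs = 9, matching y values: 3, 16 (2 points).
  x = 16: rhs = 9, matching y values: 3, 16 (2 points).
  x = 17: rhs = 10, matching y values: none (0 points).
  x = 18: rhs = 18, matching y values: none (0 points).
Total affine count: 20.
Full point count |E(F_19)| = 20 + 1 = 21.
Hasse bound: |21 − (19+1)| = |1| = 1 ≤ 2√19 ≈ 8.7178 ✓.


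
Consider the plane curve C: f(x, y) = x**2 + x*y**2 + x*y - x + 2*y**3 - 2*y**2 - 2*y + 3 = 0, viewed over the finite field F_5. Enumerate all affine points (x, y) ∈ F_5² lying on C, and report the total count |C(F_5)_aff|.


Affine F_5-points: {(1, 3), (2, 0), (3, 3), (4, 0)}; count = 4.

For each of the 25 pairs (x, y) ∈ F_5², evaluate f(x, y) mod 5. Record the zeros.
  x = 0: [0↦3, 1↦1, 2↦2, 3↦3, 4↦1]  zeros at y ∈ ∅
  x = 1: [0↦3, 1↦3, 2↦3, 3↦0, 4↦1]  zeros at y ∈ {3}
  x = 2: [0↦0, 1↦2, 2↦1, 3↦4, 4↦3]  zeros at y ∈ {0}
  x = 3: [0↦4, 1↦3, 2↦1, 3↦0, 4↦2]  zeros at y ∈ {3}
  x = 4: [0↦0, 1↦1, 2↦3, 3↦3, 4↦3]  zeros at y ∈ {0}
Collecting zeros: affine points = {(1, 3), (2, 0), (3, 3), (4, 0)}.
Total count |C(F_5)_aff| = 4.


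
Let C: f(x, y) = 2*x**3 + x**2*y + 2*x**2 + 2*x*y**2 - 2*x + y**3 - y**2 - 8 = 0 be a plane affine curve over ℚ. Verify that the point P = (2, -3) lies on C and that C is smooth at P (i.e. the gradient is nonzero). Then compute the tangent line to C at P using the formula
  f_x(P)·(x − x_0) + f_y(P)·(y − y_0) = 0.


Tangent line at P: 36*x + 13*y - 33 = 0.

Step 1: f(2, -3) = 0, so P lies on C.
Step 2: partial derivatives
  f_x(x, y) = 6*x**2 + 2*x*y + 4*x + 2*y**2 - 2, f_y(x, y) = x**2 + 4*x*y + 3*y**2 - 2*y.
  f_x(P) = 36, f_y(P) = 13 (gradient nonzero, so P is smooth).
Step 3: tangent line at P: 36·(x − 2) + 13·(y − -3) = 0.
Expanding: 36*x + 13*y - 33 = 0.


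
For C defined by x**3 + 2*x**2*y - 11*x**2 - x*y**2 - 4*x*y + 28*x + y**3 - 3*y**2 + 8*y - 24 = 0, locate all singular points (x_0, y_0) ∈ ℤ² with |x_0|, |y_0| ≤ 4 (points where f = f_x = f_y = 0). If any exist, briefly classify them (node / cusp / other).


Singular points: {(2, 2)}; classification: node.

Compute partial derivatives:
  f_x = 3*x**2 + 4*x*y - 22*x - y**2 - 4*y + 28.
  f_y = 2*x**2 - 2*x*y - 4*x + 3*y**2 - 6*y + 8.
Scan x_0 ∈ {−4, ..., 4}. For each x_0, f_y(x_0, y) is a polynomial in y; find its integer roots y ∈ {−4, ..., 4}, then test f_x and f at those candidates.
  x = -4: f_y(-4, y) = 3*y**2 + 2*y + 56; no integer root y with |y| ≤ 4.
  x = -3: f_y(-3, y) = 3*y**2 + 38; no integer root y with |y| ≤ 4.
  x = -2: f_y(-2, y) = 3*y**2 - 2*y + 24; no integer root y with |y| ≤ 4.
  x = -1: f_y(-1, y) = 3*y**2 - 4*y + 14; no integer root y with |y| ≤ 4.
  x = 0: f_y(0, y) = 3*y**2 - 6*y + 8; no integer root y with |y| ≤ 4.
  x = 1: f_y(1, y) = 3*y**2 - 8*y + 6; no integer root y with |y| ≤ 4.
  x = 2: f_y(2, y) = 3*y**2 - 10*y + 8; vanishes at y ∈ {2}. (2, 2): f_x = 0, f = 0 — SINGULAR.
  x = 3: f_y(3, y) = 3*y**2 - 12*y + 14; no integer root y with |y| ≤ 4.
  x = 4: f_y(4, y) = 3*y**2 - 14*y + 24; no integer root y with |y| ≤ 4.
Only singular point on the grid: (2, 2).
Classify: substitute x = 2 + u, y = 2 + v and expand: f = u**3 + 2*u**2*v - u**2 - u*v**2 + v**3 + v**2.
No constant or linear terms (consistent with a singular point). Quadratic part: -u**2 + v**2. Cubic part: u**3 + 2*u**2*v - u*v**2 + v**3.
The quadratic part v**2 - u**2 = (v − u)(v + u) splits into two distinct linear factors, so there are two distinct tangent lines y − 2 = ±(x − 2) — this is a node (ordinary double point).
Classification: node.


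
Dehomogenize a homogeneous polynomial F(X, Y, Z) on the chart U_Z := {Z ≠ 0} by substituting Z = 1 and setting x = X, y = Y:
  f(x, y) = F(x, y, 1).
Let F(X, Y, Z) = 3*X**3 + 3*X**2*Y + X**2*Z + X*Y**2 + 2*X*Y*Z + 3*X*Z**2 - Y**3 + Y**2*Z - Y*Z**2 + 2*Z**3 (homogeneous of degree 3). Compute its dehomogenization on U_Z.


f(x, y) = 3*x**3 + 3*x**2*y + x**2 + x*y**2 + 2*x*y + 3*x - y**3 + y**2 - y + 2

On U_Z we set Z = 1. Each monomial c·X^i·Y^j·Z^k in F becomes c·x^i·y^j·1^k = c·x^i·y^j.
Substituting Z = 1: F(X, Y, 1) = 3*x**3 + 3*x**2*y + x**2 + x*y**2 + 2*x*y + 3*x - y**3 + y**2 - y + 2.
Note: deg(f) ≤ deg(F) = 3; strict inequality happens when F is divisible by Z (lost terms).


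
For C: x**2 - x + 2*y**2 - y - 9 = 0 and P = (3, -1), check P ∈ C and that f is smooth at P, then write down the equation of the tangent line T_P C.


Tangent line at P: 5*x - 5*y - 20 = 0.

Step 1: f(3, -1) = 0, so P lies on C.
Step 2: partial derivatives
  f_x(x, y) = 2*x - 1, f_y(x, y) = 4*y - 1.
  f_x(P) = 5, f_y(P) = -5 (gradient nonzero, so P is smooth).
Step 3: tangent line at P: 5·(x − 3) + -5·(y − -1) = 0.
Expanding: 5*x - 5*y - 20 = 0.


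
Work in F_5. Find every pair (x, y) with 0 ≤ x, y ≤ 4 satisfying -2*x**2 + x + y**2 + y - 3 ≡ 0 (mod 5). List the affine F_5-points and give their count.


Affine F_5-points: {(4, 2)}; count = 1.

For each of the 25 pairs (x, y) ∈ F_5², evaluate f(x, y) mod 5. Record the zeros.
  x = 0: [0↦2, 1↦4, 2↦3, 3↦4, 4↦2]  zeros at y ∈ ∅
  x = 1: [0↦1, 1↦3, 2↦2, 3↦3, 4↦1]  zeros at y ∈ ∅
  x = 2: [0↦1, 1↦3, 2↦2, 3↦3, 4↦1]  zeros at y ∈ ∅
  x = 3: [0↦2, 1↦4, 2↦3, 3↦4, 4↦2]  zeros at y ∈ ∅
  x = 4: [0↦4, 1↦1, 2↦0, 3↦1, 4↦4]  zeros at y ∈ {2}
Collecting zeros: affine points = {(4, 2)}.
Total count |C(F_5)_aff| = 1.


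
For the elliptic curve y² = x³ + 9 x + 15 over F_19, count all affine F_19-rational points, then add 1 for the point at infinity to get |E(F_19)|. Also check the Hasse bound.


Affine points = {(1, 5), (1, 14), (4, 1), (4, 18), (6, 0), (11, 1), (11, 18), (13, 7), (13, 12), (14, 4), (14, 15), (18, 9), (18, 10)}; affine count = 13; |E(F_19)| = 14.

Discriminant check: Δ ∝ 4a³ + 27b² = 4·9³ + 27·15² = 4·729 + 27·225 ≡ 4 (mod 19). Nonzero ⇒ E is nonsingular.
For each x ∈ F_19, compute rhs = x³ + 9·x + 15 mod 19, then count y ∈ F_19 with y² ≡ rhs.
  x = 0: rhs = 15, matching y values: none (0 points).
  x = 1: rhs = 6, matching y values: 5, 14 (2 points).
  x = 2: rhs = 3, matching y values: none (0 points).
  x = 3: rhs = 12, matching y values: none (0 points).
  x = 4: rhs = 1, matching y values: 1, 18 (2 points).
  x = 5: rhs = 14, matching y values: none (0 points).
  x = 6: rhs = 0, matching y values: 0 (1 points).
  x = 7: rhs = 3, matching y values: none (0 points).
  x = 8: rhs = 10, matching y values: none (0 points).
  x = 9: rhs = 8, matching y values: none (0 points).
  x = 10: rhs = 3, matching y values: none (0 points).
  x = 11: rhs = 1, matching y values: 1, 18 (2 points).
  x = 12: rhs = 8, matching y values: none (0 points).
  x = 13: rhs = 11, matching y values: 7, 12 (2 points).
  x = 14: rhs = 16, matching y values: 4, 15 (2 points).
  x = 15: rhs = 10, matching y values: none (0 points).
  x = 16: rhs = 18, matching y values: none (0 points).
  x = 17: rhs = 8, matching y values: none (0 points).
  x = 18: rhs = 5, matching y values: 9, 10 (2 points).
Total affine count: 13.
Full point count |E(F_19)| = 13 + 1 = 14.
Hasse bound: |14 − (19+1)| = |-6| = 6 ≤ 2√19 ≈ 8.7178 ✓.


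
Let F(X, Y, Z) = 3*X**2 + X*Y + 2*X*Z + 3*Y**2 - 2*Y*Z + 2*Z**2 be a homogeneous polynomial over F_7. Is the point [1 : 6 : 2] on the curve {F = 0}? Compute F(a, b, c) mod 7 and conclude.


F(1,6,2) ≡ 0 (mod 7); P is on the curve.

Evaluate F(1, 6, 2) term-by-term (mod 7).
  3*X**2 ↦ 3·1·1·1 = 3
  X*Y ↦ 1·1·6·1 = 6
  2*X*Z ↦ 2·1·1·2 = 4
  3*Y**2 ↦ 3·1·36·1 = 108
  -2*Y*Z ↦ -2·1·6·2 = -24
  2*Z**2 ↦ 2·1·1·4 = 8
Sum: F(1, 6, 2) = (3) + (6) + (4) + (108) + (-24) + (8) = 105.
Reducing mod 7: 105 ≡ 0 (mod 7).
Since F(a, b, c) ≡ 0 (mod 7), P lies on the curve.


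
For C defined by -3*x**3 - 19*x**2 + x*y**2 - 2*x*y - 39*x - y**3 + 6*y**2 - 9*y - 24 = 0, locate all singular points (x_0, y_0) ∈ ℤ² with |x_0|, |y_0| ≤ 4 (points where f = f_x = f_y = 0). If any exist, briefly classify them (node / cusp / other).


Singular points: {(-2, 1)}; classification: node.

Compute partial derivatives:
  f_x = -9*x**2 - 38*x + y**2 - 2*y - 39.
  f_y = 2*x*y - 2*x - 3*y**2 + 12*y - 9.
Scan x_0 ∈ {−4, ..., 4}. For each x_0, f_y(x_0, y) is a polynomial in y; find its integer roots y ∈ {−4, ..., 4}, then test f_x and f at those candidates.
  x = -4: f_y(-4, y) = -3*y**2 + 4*y - 1; vanishes at y ∈ {1}. (-4, 1): f_x = -32 ≠ 0.
  x = -3: f_y(-3, y) = -3*y**2 + 6*y - 3; vanishes at y ∈ {1}. (-3, 1): f_x = -7 ≠ 0.
  x = -2: f_y(-2, y) = -3*y**2 + 8*y - 5; vanishes at y ∈ {1}. (-2, 1): f_x = 0, f = 0 — SINGULAR.
  x = -1: f_y(-1, y) = -3*y**2 + 10*y - 7; vanishes at y ∈ {1}. (-1, 1): f_x = -11 ≠ 0.
  x = 0: f_y(0, y) = -3*y**2 + 12*y - 9; vanishes at y ∈ {1, 3}. (0, 1): f_x = -40 ≠ 0; (0, 3): f_x = -36 ≠ 0.
  x = 1: f_y(1, y) = -3*y**2 + 14*y - 11; vanishes at y ∈ {1}. (1, 1): f_x = -87 ≠ 0.
  x = 2: f_y(2, y) = -3*y**2 + 16*y - 13; vanishes at y ∈ {1}. (2, 1): f_x = -152 ≠ 0.
  x = 3: f_y(3, y) = -3*y**2 + 18*y - 15; vanishes at y ∈ {1}. (3, 1): f_x = -235 ≠ 0.
  x = 4: f_y(4, y) = -3*y**2 + 20*y - 17; vanishes at y ∈ {1}. (4, 1): f_x = -336 ≠ 0.
Only singular point on the grid: (-2, 1).
Classify: substitute x = -2 + u, y = 1 + v and expand: f = -3*u**3 - u**2 + u*v**2 - v**3 + v**2.
No constant or linear terms (consistent with a singular point). Quadratic part: -u**2 + v**2. Cubic part: -3*u**3 + u*v**2 - v**3.
The quadratic part v**2 - u**2 = (v − u)(v + u) splits into two distinct linear factors, so there are two distinct tangent lines y − 1 = ±(x − -2) — this is a node (ordinary double point).
Classification: node.
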